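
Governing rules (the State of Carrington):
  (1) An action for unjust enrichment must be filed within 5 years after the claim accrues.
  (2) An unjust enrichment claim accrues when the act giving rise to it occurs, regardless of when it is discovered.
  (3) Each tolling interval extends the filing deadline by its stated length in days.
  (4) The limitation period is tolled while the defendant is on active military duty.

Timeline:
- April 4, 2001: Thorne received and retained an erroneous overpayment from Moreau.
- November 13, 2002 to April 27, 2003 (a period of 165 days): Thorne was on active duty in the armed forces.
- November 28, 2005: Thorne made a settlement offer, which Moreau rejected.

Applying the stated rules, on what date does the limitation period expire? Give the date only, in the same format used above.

September 16, 2006

The claim accrued on April 4, 2001, when the wrongful act occurred.
Adding the 5 years base period to April 4, 2001 gives a deadline of April 4, 2006, before any tolling.
Because the defendant's active military service ran from November 13, 2002 to April 27, 2003, the deadline is extended by 165 days to September 16, 2006.
Nothing else in the chronology tolls or restarts the period.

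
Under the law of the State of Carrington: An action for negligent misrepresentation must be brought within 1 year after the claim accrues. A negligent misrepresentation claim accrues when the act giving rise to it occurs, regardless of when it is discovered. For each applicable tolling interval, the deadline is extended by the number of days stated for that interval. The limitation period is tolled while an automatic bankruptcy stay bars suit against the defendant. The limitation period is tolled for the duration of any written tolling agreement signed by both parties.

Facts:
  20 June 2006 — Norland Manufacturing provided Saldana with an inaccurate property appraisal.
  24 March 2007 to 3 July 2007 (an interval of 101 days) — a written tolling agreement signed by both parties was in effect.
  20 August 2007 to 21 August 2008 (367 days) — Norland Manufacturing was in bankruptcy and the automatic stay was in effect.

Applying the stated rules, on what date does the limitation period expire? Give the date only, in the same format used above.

30 September 2008

The claim accrued on 20 June 2006, the date of the act.
1 year from 20 June 2006 is 20 June 2007.
Because the written tolling agreement ran from 24 March 2007 to 3 July 2007, the deadline is extended by 101 days to 29 September 2007.
Because the automatic bankruptcy stay ran from 20 August 2007 to 21 August 2008, the deadline is extended by 367 days to 30 September 2008.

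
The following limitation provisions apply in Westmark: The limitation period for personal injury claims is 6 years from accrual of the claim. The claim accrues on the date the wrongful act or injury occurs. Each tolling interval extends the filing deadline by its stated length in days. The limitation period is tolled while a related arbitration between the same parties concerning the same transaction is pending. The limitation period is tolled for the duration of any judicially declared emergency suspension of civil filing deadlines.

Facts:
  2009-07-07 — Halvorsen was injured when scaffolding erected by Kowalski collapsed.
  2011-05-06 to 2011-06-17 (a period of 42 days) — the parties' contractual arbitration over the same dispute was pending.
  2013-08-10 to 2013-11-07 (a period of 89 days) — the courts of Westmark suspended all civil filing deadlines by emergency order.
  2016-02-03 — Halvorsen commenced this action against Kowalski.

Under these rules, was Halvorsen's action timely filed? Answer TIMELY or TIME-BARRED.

TIME-BARRED

The claim accrued on 2009-07-07, the date of the act.
The untolled deadline — 6 years after 2009-07-07 — is 2015-07-07.
The period was tolled for 42 days by the pending related arbitration (2011-05-06 to 2011-06-17), pushing the deadline to 2015-08-18.
The emergency suspension of filing deadlines from 2013-08-10 to 2013-11-07 tolled the period for 89 days, extending the deadline to 2015-11-15.
Halvorsen filed on 2016-02-03, after the 2015-11-15 deadline, so the action is time-barred.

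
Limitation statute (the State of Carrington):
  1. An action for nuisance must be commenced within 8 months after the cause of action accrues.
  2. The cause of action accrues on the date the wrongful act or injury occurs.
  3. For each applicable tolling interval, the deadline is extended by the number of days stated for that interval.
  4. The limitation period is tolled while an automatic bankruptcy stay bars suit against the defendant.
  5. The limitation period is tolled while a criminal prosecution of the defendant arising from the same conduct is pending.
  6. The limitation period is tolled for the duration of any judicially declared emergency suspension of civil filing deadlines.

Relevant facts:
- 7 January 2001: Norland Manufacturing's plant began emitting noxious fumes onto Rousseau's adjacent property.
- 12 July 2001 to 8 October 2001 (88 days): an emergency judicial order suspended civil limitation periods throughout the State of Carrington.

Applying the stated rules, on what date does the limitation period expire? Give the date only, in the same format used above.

The cause of action accrued on 7 January 2001, the date of the act.
The untolled deadline — 8 months after 7 January 2001 — is 7 September 2001.
The emergency suspension of filing deadlines from 12 July 2001 to 8 October 2001 tolled the period for 88 days, extending the deadline to 4 December 2001.

4 December 2001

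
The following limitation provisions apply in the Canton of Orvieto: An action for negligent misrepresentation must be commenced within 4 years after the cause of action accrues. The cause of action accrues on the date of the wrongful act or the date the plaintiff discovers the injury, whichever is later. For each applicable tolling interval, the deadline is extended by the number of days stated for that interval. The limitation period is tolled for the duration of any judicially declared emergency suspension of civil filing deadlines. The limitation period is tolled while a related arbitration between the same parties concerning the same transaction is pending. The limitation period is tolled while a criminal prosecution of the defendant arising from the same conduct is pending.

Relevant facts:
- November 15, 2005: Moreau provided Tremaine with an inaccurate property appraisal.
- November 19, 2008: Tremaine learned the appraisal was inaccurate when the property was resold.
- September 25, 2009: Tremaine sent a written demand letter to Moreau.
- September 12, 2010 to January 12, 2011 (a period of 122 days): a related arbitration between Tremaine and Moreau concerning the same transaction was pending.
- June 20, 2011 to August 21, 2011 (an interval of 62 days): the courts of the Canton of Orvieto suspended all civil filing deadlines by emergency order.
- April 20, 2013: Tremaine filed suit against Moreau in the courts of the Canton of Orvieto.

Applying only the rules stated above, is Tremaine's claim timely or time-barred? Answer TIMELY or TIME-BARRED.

TIMELY

Because discovery on November 19, 2008 post-dates the November 15, 2005 act, accrual under the later-of rule falls on November 19, 2008.
4 years from November 19, 2008 is November 19, 2012.
Because the pending related arbitration ran from September 12, 2010 to January 12, 2011, the deadline is extended by 122 days to March 21, 2013.
The emergency suspension of filing deadlines from June 20, 2011 to August 21, 2011 tolled the period for 62 days, extending the deadline to May 22, 2013.
None of the other events listed affects the running of the period under the stated rules.
The April 20, 2013 filing precedes the May 22, 2013 deadline; the claim is timely.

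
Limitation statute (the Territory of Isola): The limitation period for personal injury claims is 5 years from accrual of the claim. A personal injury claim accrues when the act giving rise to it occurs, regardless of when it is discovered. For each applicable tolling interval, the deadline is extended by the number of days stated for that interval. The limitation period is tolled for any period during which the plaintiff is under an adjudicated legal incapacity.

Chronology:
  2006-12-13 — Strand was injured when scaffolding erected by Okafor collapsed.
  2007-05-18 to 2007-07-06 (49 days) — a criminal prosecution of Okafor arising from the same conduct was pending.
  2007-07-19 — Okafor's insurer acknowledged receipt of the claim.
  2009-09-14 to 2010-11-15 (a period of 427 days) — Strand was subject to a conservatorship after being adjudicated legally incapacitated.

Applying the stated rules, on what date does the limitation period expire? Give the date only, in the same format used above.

The limitation period began to run on 2006-12-13.
Adding the 5 years base period to 2006-12-13 gives a deadline of 2011-12-13, before any tolling.
The plaintiff's legal incapacity from 2009-09-14 to 2010-11-15 tolled the period for 427 days, extending the deadline to 2013-02-12.
No stated provision tolls the period for a criminal prosecution, so the interval from 2007-05-18 to 2007-07-06 has no effect on the deadline.
None of the other events listed affects the running of the period under the stated rules.

2013-02-12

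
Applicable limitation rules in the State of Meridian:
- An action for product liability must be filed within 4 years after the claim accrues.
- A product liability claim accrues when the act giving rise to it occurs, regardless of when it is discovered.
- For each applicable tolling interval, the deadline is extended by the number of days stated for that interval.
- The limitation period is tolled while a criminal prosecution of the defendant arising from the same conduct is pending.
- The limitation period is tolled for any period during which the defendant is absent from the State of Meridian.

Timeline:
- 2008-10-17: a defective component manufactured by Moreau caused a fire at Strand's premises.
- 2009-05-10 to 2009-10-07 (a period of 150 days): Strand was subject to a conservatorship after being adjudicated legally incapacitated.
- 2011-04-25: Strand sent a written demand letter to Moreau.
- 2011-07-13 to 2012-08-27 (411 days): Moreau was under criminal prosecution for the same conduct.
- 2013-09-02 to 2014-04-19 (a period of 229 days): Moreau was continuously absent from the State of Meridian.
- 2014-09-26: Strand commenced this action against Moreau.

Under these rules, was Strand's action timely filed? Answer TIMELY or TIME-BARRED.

TIME-BARRED

The claim accrued on 2008-10-17, the date of the act.
Adding the 4 years base period to 2008-10-17 gives a deadline of 2012-10-17, before any tolling.
The period was tolled for 411 days by the pending criminal prosecution (2011-07-13 to 2012-08-27), pushing the deadline to 2013-12-02.
The period was tolled for 229 days by the defendant's absence from the jurisdiction (2013-09-02 to 2014-04-19), pushing the deadline to 2014-07-19.
The plaintiff's legal incapacity from 2009-05-10 to 2009-10-07 does not toll the period, because no stated rule makes the plaintiff's incapacity a tolling event.
Nothing else in the chronology tolls or restarts the period.
Filing on 2014-09-26 missed the 2014-07-19 deadline — the action is time-barred.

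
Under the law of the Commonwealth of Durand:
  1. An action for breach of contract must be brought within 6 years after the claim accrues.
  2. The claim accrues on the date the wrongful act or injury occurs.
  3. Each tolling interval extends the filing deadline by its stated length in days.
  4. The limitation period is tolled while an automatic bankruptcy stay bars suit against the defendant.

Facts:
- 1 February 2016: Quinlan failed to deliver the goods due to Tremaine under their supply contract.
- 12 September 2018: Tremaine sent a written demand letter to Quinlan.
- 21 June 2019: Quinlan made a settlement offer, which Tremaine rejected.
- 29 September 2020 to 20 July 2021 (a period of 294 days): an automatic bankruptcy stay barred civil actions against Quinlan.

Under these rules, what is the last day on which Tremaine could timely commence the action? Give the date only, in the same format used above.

The claim accrued on 1 February 2016, the date of the act.
The untolled deadline — 6 years after 1 February 2016 — is 1 February 2022.
The automatic bankruptcy stay from 29 September 2020 to 20 July 2021 tolled the period for 294 days, extending the deadline to 22 November 2022.
The other events in the timeline have no effect on the limitation period under the stated rules.

22 November 2022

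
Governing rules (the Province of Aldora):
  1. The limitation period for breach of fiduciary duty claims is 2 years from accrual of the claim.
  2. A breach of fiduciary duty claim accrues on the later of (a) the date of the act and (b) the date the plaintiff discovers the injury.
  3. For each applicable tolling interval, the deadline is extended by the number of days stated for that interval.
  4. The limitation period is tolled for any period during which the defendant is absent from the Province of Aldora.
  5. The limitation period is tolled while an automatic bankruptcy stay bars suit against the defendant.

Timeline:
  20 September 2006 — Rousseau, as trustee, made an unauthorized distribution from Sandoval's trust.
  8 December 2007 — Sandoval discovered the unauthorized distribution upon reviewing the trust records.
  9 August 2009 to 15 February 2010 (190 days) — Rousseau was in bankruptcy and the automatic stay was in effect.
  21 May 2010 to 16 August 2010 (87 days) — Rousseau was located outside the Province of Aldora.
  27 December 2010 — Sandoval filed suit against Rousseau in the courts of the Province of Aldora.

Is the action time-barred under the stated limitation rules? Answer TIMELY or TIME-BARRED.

TIME-BARRED

Taking the later of the act (20 September 2006) and discovery (8 December 2007), the claim accrued on 8 December 2007.
Adding the 2 years base period to 8 December 2007 gives a deadline of 8 December 2009, before any tolling.
The period was tolled for 190 days by the automatic bankruptcy stay (9 August 2009 to 15 February 2010), pushing the deadline to 16 June 2010.
The period was tolled for 87 days by the defendant's absence from the jurisdiction (21 May 2010 to 16 August 2010), pushing the deadline to 11 September 2010.
Filing on 27 December 2010 missed the 11 September 2010 deadline — the action is time-barred.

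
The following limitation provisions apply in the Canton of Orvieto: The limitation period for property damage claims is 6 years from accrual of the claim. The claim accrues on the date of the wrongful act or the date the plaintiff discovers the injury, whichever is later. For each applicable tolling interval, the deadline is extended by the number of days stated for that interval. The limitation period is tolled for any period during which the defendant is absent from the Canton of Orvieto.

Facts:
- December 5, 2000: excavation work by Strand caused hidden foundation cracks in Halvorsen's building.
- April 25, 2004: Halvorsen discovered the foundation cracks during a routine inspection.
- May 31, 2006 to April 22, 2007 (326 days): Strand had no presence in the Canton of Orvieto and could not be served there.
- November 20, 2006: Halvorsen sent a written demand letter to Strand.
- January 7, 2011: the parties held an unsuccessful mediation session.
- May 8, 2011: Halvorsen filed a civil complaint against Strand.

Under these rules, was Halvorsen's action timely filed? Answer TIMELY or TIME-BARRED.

TIME-BARRED

Because discovery on April 25, 2004 post-dates the December 5, 2000 act, accrual under the later-of rule falls on April 25, 2004.
6 years from April 25, 2004 is April 25, 2010.
Because the defendant's absence from the jurisdiction ran from May 31, 2006 to April 22, 2007, the deadline is extended by 326 days to March 17, 2011.
The other events in the timeline have no effect on the limitation period under the stated rules.
The May 8, 2011 filing falls after the March 17, 2011 deadline; the claim is time-barred.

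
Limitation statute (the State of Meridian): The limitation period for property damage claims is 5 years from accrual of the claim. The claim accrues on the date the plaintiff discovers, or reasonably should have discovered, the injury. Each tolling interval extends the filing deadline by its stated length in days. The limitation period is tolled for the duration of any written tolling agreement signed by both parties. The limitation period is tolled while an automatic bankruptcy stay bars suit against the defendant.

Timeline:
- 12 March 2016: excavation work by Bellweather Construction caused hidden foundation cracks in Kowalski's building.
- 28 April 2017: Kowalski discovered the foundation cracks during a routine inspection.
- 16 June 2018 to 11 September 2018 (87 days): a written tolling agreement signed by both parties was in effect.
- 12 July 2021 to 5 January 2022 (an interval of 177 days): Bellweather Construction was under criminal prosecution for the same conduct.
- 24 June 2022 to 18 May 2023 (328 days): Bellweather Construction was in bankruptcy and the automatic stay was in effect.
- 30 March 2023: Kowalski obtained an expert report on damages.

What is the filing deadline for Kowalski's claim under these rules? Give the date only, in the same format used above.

The claim did not accrue until Kowalski discovered the injury on 28 April 2017; the 12 March 2016 act date does not start the clock under the stated rule.
5 years from 28 April 2017 is 28 April 2022.
The period was tolled for 87 days by the written tolling agreement (16 June 2018 to 11 September 2018), pushing the deadline to 24 July 2022.
The automatic bankruptcy stay from 24 June 2022 to 18 May 2023 tolled the period for 328 days, extending the deadline to 17 June 2023.
No stated provision tolls the period for a criminal prosecution, so the interval from 12 July 2021 to 5 January 2022 has no effect on the deadline.
Nothing else in the chronology tolls or restarts the period.

17 June 2023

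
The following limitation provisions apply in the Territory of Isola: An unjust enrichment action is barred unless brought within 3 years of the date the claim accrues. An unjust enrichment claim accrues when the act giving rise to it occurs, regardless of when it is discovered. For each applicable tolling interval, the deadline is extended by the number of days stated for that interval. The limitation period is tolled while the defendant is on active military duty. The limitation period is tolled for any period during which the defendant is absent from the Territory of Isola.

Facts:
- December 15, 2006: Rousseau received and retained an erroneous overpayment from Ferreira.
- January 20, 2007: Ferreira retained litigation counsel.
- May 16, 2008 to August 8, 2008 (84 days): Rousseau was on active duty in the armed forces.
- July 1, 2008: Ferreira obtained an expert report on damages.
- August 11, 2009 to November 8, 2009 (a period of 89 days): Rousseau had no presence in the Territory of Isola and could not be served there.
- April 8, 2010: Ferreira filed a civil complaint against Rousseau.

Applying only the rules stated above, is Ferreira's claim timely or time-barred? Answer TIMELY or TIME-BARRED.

TIMELY

The claim accrued on December 15, 2006, the date of the act.
Adding the 3 years base period to December 15, 2006 gives a deadline of December 15, 2009, before any tolling.
The period was tolled for 84 days by the defendant's active military service (May 16, 2008 to August 8, 2008), pushing the deadline to March 9, 2010.
The defendant's absence from the jurisdiction from August 11, 2009 to November 8, 2009 tolled the period for 89 days, extending the deadline to June 6, 2010.
The other events in the timeline have no effect on the limitation period under the stated rules.
The April 8, 2010 filing precedes the June 6, 2010 deadline; the claim is timely.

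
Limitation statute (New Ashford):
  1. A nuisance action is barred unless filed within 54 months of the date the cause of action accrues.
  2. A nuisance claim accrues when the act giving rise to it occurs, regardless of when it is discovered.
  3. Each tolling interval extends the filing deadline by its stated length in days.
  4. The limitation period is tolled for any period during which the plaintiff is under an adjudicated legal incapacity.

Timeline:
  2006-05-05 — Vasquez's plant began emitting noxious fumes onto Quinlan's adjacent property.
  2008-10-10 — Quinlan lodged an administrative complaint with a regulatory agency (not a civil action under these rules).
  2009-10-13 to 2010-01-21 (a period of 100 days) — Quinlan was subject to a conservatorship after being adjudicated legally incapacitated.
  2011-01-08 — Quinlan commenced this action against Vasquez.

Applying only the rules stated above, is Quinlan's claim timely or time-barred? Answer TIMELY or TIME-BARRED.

The limitation period began to run on 2006-05-05.
Adding the 54 months base period to 2006-05-05 gives a deadline of 2010-11-05, before any tolling.
Because the plaintiff's legal incapacity ran from 2009-10-13 to 2010-01-21, the deadline is extended by 100 days to 2011-02-13.
The other events in the timeline have no effect on the limitation period under the stated rules.
The 2011-01-08 filing precedes the 2011-02-13 deadline; the claim is timely.

TIMELY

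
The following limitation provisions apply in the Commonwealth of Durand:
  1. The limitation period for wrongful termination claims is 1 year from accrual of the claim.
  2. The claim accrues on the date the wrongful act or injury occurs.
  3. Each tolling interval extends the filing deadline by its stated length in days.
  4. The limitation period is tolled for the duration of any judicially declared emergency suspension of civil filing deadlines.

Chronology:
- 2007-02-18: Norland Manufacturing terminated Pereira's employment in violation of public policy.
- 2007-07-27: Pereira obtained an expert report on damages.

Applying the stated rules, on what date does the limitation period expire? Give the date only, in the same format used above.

2008-02-18

The claim accrued on 2007-02-18, the date of the act.
Adding the 1 year base period to 2007-02-18 gives a deadline of 2008-02-18, before any tolling.
The other events in the timeline have no effect on the limitation period under the stated rules.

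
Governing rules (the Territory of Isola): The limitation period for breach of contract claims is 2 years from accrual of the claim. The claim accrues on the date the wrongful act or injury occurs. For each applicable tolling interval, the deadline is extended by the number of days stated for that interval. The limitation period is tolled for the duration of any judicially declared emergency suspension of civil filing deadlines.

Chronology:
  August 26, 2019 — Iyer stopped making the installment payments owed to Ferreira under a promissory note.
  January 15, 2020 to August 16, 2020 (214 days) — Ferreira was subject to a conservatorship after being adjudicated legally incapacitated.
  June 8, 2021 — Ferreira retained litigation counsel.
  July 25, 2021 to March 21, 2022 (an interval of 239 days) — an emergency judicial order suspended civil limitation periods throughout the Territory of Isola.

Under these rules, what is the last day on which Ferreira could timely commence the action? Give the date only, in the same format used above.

The limitation period began to run on August 26, 2019.
The untolled deadline — 2 years after August 26, 2019 — is August 26, 2021.
Because the emergency suspension of filing deadlines ran from July 25, 2021 to March 21, 2022, the deadline is extended by 239 days to April 22, 2022.
The plaintiff's legal incapacity from January 15, 2020 to August 16, 2020 does not toll the period, because no stated rule makes the plaintiff's incapacity a tolling event.
The other events in the timeline have no effect on the limitation period under the stated rules.

April 22, 2022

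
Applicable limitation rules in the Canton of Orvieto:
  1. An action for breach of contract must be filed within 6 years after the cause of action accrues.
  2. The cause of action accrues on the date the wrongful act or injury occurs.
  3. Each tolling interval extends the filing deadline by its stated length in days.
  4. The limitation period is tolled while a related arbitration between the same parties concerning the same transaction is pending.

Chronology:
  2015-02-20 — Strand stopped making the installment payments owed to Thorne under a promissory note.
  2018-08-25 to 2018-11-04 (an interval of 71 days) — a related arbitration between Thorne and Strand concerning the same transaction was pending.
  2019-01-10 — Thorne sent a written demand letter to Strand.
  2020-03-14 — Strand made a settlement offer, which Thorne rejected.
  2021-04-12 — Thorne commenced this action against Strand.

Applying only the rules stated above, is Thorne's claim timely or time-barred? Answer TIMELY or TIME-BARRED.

TIMELY

The limitation period began to run on 2015-02-20.
6 years from 2015-02-20 is 2021-02-20.
The period was tolled for 71 days by the pending related arbitration (2018-08-25 to 2018-11-04), pushing the deadline to 2021-05-02.
Nothing else in the chronology tolls or restarts the period.
Filing on 2021-04-12 beat the 2021-05-02 deadline — the action is timely.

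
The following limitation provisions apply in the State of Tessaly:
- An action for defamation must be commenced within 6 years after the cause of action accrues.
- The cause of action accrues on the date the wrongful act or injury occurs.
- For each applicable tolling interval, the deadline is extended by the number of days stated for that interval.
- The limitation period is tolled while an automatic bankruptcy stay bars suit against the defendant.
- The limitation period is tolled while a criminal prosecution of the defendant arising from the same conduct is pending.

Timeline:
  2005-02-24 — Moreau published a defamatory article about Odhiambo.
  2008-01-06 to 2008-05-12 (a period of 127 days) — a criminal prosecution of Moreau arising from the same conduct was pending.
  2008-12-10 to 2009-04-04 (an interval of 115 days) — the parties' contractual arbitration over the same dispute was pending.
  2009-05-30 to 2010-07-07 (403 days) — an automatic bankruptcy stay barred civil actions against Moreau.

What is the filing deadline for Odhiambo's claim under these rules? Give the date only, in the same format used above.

2012-08-07

The cause of action accrued on 2005-02-24, the date of the act.
6 years from 2005-02-24 is 2011-02-24.
Because the pending criminal prosecution ran from 2008-01-06 to 2008-05-12, the deadline is extended by 127 days to 2011-07-01.
The automatic bankruptcy stay from 2009-05-30 to 2010-07-07 tolled the period for 403 days, extending the deadline to 2012-08-07.
The pending related arbitration from 2008-12-10 to 2009-04-04 does not toll the period, because no stated rule makes a pending arbitration a tolling event.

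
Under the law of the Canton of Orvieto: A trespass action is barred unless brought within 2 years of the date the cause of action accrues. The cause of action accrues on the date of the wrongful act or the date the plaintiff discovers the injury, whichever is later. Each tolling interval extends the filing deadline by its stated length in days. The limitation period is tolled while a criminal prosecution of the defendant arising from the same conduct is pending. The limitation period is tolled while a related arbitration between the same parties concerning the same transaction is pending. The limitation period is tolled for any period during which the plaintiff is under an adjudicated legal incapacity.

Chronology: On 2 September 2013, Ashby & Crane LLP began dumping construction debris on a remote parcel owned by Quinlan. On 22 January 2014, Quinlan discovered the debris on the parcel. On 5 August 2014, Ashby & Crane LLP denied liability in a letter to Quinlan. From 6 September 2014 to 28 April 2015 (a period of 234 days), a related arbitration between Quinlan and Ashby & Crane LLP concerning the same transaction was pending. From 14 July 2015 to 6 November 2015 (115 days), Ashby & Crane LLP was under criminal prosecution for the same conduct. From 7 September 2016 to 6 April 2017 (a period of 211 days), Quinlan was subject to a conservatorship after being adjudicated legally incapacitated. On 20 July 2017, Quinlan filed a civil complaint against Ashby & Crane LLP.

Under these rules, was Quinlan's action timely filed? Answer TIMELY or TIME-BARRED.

Because discovery on 22 January 2014 post-dates the 2 September 2013 act, accrual under the later-of rule falls on 22 January 2014.
Adding the 2 years base period to 22 January 2014 gives a deadline of 22 January 2016, before any tolling.
The pending related arbitration from 6 September 2014 to 28 April 2015 tolled the period for 234 days, extending the deadline to 12 September 2016.
Because the pending criminal prosecution ran from 14 July 2015 to 6 November 2015, the deadline is extended by 115 days to 5 January 2017.
Because the plaintiff's legal incapacity ran from 7 September 2016 to 6 April 2017, the deadline is extended by 211 days to 4 August 2017.
None of the other events listed affects the running of the period under the stated rules.
Filing on 20 July 2017 beat the 4 August 2017 deadline — the action is timely.

TIMELY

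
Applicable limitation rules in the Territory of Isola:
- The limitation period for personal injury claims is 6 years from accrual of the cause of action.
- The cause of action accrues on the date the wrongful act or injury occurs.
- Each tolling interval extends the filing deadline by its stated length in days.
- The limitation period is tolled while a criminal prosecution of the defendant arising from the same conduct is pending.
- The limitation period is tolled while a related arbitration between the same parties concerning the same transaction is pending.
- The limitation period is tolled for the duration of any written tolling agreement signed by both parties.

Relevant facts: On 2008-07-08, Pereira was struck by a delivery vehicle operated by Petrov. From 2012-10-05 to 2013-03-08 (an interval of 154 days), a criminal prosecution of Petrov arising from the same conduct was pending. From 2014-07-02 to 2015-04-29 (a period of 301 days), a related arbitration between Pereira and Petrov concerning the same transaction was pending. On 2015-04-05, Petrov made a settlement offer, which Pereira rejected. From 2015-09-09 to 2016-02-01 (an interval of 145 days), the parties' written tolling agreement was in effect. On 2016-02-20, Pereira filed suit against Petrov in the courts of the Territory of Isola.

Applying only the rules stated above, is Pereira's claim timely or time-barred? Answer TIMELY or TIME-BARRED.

The cause of action accrued on 2008-07-08, the date of the act.
Adding the 6 years base period to 2008-07-08 gives a deadline of 2014-07-08, before any tolling.
The period was tolled for 154 days by the pending criminal prosecution (2012-10-05 to 2013-03-08), pushing the deadline to 2014-12-09.
Because the pending related arbitration ran from 2014-07-02 to 2015-04-29, the deadline is extended by 301 days to 2015-10-06.
The period was tolled for 145 days by the written tolling agreement (2015-09-09 to 2016-02-01), pushing the deadline to 2016-02-28.
None of the other events listed affects the running of the period under the stated rules.
The 2016-02-20 filing precedes the 2016-02-28 deadline; the claim is timely.

TIMELY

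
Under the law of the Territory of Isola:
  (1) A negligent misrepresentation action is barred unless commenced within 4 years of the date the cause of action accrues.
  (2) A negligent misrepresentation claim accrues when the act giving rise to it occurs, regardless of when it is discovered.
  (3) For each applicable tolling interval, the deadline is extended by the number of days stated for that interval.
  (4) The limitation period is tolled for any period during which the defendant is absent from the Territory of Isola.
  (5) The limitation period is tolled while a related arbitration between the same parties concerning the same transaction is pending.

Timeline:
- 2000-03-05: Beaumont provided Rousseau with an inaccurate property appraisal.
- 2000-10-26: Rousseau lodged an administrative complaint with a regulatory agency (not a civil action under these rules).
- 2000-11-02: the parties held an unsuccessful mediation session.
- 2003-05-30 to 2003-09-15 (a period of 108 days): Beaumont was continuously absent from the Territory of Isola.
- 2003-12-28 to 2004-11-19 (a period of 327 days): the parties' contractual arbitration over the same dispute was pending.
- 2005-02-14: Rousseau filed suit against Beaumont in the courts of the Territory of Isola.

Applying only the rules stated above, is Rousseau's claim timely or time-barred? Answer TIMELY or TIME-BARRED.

TIMELY

The cause of action accrued on 2000-03-05, the date of the act.
4 years from 2000-03-05 is 2004-03-05.
The defendant's absence from the jurisdiction from 2003-05-30 to 2003-09-15 tolled the period for 108 days, extending the deadline to 2004-06-21.
The period was tolled for 327 days by the pending related arbitration (2003-12-28 to 2004-11-19), pushing the deadline to 2005-05-14.
The other events in the timeline have no effect on the limitation period under the stated rules.
Rousseau filed on 2005-02-14, before the 2005-05-14 deadline, so the action is timely.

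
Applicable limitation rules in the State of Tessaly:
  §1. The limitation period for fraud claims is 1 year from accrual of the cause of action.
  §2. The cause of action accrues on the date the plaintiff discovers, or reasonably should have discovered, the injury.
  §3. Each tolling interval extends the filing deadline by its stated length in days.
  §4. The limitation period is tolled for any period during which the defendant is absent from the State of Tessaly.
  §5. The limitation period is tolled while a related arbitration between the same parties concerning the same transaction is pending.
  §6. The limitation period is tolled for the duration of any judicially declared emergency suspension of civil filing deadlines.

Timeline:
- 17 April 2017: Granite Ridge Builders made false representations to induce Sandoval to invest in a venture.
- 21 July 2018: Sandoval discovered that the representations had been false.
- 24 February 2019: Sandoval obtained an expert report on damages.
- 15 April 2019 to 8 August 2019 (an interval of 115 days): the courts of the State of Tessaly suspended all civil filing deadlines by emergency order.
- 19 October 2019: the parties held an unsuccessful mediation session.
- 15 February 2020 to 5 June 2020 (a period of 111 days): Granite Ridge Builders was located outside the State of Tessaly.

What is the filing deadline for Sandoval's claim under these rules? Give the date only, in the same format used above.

13 November 2019

The claim did not accrue until Sandoval discovered the injury on 21 July 2018; the 17 April 2017 act date does not start the clock under the stated rule.
The untolled deadline — 1 year after 21 July 2018 — is 21 July 2019.
The emergency suspension of filing deadlines from 15 April 2019 to 8 August 2019 tolled the period for 115 days, extending the deadline to 13 November 2019.
The defendant's absence from the jurisdiction from 15 February 2020 to 5 June 2020 began after the period had already run on 13 November 2019, so it has no tolling effect.
Nothing else in the chronology tolls or restarts the period.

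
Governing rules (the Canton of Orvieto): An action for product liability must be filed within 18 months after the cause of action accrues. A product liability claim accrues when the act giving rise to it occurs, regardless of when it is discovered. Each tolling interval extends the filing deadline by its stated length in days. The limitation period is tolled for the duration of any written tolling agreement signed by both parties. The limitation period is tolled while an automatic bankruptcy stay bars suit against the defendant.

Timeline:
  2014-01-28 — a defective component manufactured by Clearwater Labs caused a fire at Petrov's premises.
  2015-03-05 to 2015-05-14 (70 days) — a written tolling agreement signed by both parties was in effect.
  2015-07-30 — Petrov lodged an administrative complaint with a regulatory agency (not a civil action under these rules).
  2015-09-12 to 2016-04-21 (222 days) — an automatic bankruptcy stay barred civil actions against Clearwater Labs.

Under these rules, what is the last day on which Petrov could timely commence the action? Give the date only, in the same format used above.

2016-05-15

The cause of action accrued on 2014-01-28, the date of the act.
18 months from 2014-01-28 is 2015-07-28.
The written tolling agreement from 2015-03-05 to 2015-05-14 tolled the period for 70 days, extending the deadline to 2015-10-06.
The period was tolled for 222 days by the automatic bankruptcy stay (2015-09-12 to 2016-04-21), pushing the deadline to 2016-05-15.
Nothing else in the chronology tolls or restarts the period.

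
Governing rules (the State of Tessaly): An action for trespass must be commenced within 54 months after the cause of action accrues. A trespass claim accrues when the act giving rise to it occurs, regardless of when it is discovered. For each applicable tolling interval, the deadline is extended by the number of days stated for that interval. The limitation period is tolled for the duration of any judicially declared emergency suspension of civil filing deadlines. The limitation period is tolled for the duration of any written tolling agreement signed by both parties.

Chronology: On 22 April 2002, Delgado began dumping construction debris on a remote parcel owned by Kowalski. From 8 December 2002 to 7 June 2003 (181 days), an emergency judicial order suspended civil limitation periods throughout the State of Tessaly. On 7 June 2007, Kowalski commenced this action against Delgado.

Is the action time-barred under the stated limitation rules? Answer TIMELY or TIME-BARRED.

TIME-BARRED

The limitation period began to run on 22 April 2002.
The untolled deadline — 54 months after 22 April 2002 — is 22 October 2006.
Because the emergency suspension of filing deadlines ran from 8 December 2002 to 7 June 2003, the deadline is extended by 181 days to 21 April 2007.
Filing on 7 June 2007 missed the 21 April 2007 deadline — the action is time-barred.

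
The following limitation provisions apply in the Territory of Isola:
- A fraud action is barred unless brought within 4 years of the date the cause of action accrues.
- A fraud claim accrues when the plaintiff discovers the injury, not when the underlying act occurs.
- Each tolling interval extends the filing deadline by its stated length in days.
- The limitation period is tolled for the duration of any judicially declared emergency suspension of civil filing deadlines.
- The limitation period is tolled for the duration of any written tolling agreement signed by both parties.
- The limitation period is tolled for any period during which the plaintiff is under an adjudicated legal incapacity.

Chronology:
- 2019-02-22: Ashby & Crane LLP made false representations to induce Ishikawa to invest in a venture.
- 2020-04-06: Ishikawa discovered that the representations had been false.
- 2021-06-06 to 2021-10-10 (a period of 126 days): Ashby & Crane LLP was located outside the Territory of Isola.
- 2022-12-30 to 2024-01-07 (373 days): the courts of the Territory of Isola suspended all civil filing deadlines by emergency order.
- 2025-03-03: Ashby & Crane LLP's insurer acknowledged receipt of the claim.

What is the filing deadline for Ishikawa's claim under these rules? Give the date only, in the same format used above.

Under the discovery rule, the claim accrued on 2020-04-06, when Ishikawa discovered the injury — not on the 2019-02-22 date of the underlying act.
The untolled deadline — 4 years after 2020-04-06 — is 2024-04-06.
The emergency suspension of filing deadlines from 2022-12-30 to 2024-01-07 tolled the period for 373 days, extending the deadline to 2025-04-14.
No stated provision tolls the period for the defendant's absence, so the interval from 2021-06-06 to 2021-10-10 has no effect on the deadline.
Nothing else in the chronology tolls or restarts the period.

2025-04-14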